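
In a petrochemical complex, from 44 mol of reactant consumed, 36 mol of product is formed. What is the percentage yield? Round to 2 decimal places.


Yield = (moles product / moles consumed) * 100%
Yield = (36 / 44) * 100
Yield = 0.8182 * 100
Yield = 81.82%


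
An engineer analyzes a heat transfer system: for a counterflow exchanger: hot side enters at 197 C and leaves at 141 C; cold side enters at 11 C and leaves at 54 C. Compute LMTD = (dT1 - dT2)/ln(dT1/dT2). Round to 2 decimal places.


dT1 = Th_in - Tc_out = 197 - 54 = 143
dT2 = Th_out - Tc_in = 141 - 11 = 130
LMTD = (dT1 - dT2) / ln(dT1/dT2)
LMTD = (143 - 130) / ln(143/130)
LMTD = 136.40 K


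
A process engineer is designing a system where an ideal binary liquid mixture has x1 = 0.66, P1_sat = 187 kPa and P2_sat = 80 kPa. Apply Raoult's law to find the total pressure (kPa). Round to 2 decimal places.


P = x1*P1_sat + x2*P2_sat
x2 = 1 - x1 = 1 - 0.66 = 0.34
P = 0.66*187 + 0.34*80
P = 123.42 + 27.2
P = 150.62 kPa


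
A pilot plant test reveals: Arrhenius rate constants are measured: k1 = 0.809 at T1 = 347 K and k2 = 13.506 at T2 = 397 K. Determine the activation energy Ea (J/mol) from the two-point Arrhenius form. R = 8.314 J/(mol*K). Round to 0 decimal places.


Ea = R * ln(k2/k1) / (1/T1 - 1/T2)
ln(k2/k1) = ln(13.506/0.809) = 2.8150904
1/T1 - 1/T2 = 1/347 - 1/397 = 0.000362952693
Ea = 8.314 * 2.8150904 / 0.000362952693
Ea = 64484 J/mol


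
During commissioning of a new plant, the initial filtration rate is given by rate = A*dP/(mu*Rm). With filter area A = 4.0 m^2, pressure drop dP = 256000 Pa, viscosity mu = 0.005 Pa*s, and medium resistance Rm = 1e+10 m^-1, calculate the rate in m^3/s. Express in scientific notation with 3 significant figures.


rate = A * dP / (mu * Rm)
rate = 4.0 * 256000 / (0.005 * 1e+10)
rate = 1024000.0 / 5.000e+07
rate = 2.05e-02 m^3/s


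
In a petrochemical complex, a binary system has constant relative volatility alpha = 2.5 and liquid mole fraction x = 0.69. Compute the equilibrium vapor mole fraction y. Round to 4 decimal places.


y = alpha*x / (1 + (alpha-1)*x)
y = 2.5*0.69 / (1 + (2.5-1)*0.69)
y = 1.725 / (1 + 1.035)
y = 1.725 / 2.035
y = 0.8477


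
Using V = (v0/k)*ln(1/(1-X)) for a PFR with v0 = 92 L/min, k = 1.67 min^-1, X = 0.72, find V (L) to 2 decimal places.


V = (v0/k) * ln(1/(1-X))
V = (92/1.67) * ln(1/(1-0.72))
V = 55.08982 * ln(3.571429)
V = 55.08982 * 1.272966
V = 70.13 L


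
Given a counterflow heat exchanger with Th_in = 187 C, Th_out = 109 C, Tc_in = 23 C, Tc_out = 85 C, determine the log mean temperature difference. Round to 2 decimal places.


dT1 = Th_in - Tc_out = 187 - 85 = 102
dT2 = Th_out - Tc_in = 109 - 23 = 86
LMTD = (dT1 - dT2) / ln(dT1/dT2)
LMTD = (102 - 86) / ln(102/86)
LMTD = 93.77 K


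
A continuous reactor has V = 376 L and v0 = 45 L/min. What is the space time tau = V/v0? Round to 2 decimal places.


tau = V / v0
tau = 376 / 45
tau = 8.36 min


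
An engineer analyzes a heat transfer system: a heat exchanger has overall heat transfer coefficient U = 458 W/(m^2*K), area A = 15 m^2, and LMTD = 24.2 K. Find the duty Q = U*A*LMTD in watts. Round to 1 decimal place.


Q = U * A * LMTD
Q = 458 * 15 * 24.2
Q = 166254.0 W


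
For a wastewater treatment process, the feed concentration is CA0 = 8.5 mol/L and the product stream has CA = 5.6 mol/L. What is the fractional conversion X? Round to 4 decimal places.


X = (CA0 - CA) / CA0
X = (8.5 - 5.6) / 8.5
X = 2.9 / 8.5
X = 0.3412


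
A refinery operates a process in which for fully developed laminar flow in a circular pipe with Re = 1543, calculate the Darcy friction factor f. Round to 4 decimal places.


f = 64 / Re
f = 64 / 1543
f = 0.0415


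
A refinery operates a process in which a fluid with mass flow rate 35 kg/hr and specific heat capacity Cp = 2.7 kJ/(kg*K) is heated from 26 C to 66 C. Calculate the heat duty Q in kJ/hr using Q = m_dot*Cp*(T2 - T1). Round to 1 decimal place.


Q = m_dot * Cp * (T2 - T1)
Q = 35 * 2.7 * (66 - 26)
Q = 35 * 2.7 * 40
Q = 3780.0 kJ/hr


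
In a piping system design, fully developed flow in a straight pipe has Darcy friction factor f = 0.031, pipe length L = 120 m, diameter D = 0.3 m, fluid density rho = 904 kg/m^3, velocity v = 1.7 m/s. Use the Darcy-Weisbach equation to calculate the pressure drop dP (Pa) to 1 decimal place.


dP = f * (L/D) * (rho*v^2/2)
dP = 0.031 * (120/0.3) * (904*1.7^2/2)
L/D = 400.0
rho*v^2/2 = 904*2.89/2 = 1306.28
dP = 0.031 * 400.0 * 1306.28
dP = 16197.9 Pa


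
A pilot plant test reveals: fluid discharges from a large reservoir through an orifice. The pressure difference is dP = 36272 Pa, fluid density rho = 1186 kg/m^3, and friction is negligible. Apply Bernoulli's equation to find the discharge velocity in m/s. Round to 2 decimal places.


v = sqrt(2*dP/rho)
v = sqrt(2*36272/1186)
v = sqrt(61.166948)
v = 7.82 m/s


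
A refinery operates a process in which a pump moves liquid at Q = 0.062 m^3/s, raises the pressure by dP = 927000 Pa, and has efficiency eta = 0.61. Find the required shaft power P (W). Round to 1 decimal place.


P = Q * dP / eta
P = 0.062 * 927000 / 0.61
P = 57474.0 / 0.61
P = 94219.7 W


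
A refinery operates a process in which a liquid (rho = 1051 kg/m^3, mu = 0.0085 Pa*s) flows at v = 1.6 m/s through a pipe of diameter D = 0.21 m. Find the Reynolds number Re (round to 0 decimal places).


Re = rho * v * D / mu
Re = 1051 * 1.6 * 0.21 / 0.0085
Re = 353.136 / 0.0085
Re = 41545


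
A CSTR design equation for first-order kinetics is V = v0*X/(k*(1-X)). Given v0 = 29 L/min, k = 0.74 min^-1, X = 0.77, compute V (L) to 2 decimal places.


V = v0 * X / (k * (1 - X))
V = 29 * 0.77 / (0.74 * (1 - 0.77))
V = 22.33 / (0.74 * 0.23)
V = 22.33 / 0.1702
V = 131.20 L


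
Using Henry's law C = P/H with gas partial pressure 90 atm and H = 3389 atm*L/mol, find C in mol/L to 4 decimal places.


C = P / H
C = 90 / 3389
C = 0.0266 mol/L


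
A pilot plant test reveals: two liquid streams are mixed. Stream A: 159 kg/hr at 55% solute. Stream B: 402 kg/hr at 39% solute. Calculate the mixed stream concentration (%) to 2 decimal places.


Mass balance on solute: F1*x1 + F2*x2 = F3*x3
F3 = F1 + F2 = 159 + 402 = 561 kg/hr
x3 = (F1*x1 + F2*x2)/F3
x3 = (159*0.55 + 402*0.39) / 561
x3 = 43.53%


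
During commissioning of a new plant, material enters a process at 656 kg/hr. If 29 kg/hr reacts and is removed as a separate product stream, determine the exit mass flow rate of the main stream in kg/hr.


Steady-state mass balance on the main outlet: F_out = F_in - F_removed
F_out = 656 - 29
F_out = 627 kg/hr


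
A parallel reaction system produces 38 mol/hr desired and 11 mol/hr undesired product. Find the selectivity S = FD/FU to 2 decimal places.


S = desired product rate / undesired product rate
S = 38 / 11
S = 3.45


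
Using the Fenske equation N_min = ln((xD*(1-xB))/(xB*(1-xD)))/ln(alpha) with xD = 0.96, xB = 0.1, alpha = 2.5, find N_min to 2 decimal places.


N_min = ln((xD*(1-xB))/(xB*(1-xD))) / ln(alpha)
Numerator inside ln: 0.864 / 0.004 = 216.0
ln(216.0) = 5.375278
ln(alpha) = ln(2.5) = 0.916291
N_min = 5.375278 / 0.916291 = 5.87


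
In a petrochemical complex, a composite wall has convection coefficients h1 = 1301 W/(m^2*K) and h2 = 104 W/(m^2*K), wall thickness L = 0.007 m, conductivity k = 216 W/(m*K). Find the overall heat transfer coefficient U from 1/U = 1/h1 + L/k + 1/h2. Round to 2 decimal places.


1/U = 1/h1 + L/k + 1/h2
1/U = 1/1301 + 0.007/216 + 1/104
1/U = 0.0007686395 + 3.24074e-05 + 0.0096153846
1/U = 0.0104164315
U = 96.00 W/(m^2*K)


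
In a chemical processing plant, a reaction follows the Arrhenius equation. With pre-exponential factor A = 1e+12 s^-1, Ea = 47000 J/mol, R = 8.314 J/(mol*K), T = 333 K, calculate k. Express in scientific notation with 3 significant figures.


k = A * exp(-Ea/(R*T))
k = 1e+12 * exp(-47000 / (8.314 * 333))
k = 1e+12 * exp(-16.976322)
k = 4.24e+04


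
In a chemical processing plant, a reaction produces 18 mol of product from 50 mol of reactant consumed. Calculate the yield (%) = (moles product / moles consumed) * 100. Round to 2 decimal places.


Yield = (moles product / moles consumed) * 100%
Yield = (18 / 50) * 100
Yield = 0.36 * 100
Yield = 36.00%


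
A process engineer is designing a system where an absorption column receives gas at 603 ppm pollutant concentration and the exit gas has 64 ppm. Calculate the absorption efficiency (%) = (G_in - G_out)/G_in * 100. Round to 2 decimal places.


Efficiency = (G_in - G_out) / G_in * 100%
Efficiency = (603 - 64) / 603 * 100
Efficiency = 539 / 603 * 100
Efficiency = 89.39%


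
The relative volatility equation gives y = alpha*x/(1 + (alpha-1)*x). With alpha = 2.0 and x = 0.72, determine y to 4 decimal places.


y = alpha*x / (1 + (alpha-1)*x)
y = 2.0*0.72 / (1 + (2.0-1)*0.72)
y = 1.44 / (1 + 0.72)
y = 1.44 / 1.72
y = 0.8372


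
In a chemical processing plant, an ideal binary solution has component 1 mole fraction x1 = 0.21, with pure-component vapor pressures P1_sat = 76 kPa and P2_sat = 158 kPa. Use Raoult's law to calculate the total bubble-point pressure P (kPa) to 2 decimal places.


P = x1*P1_sat + x2*P2_sat
x2 = 1 - x1 = 1 - 0.21 = 0.79
P = 0.21*76 + 0.79*158
P = 15.96 + 124.82
P = 140.78 kPa


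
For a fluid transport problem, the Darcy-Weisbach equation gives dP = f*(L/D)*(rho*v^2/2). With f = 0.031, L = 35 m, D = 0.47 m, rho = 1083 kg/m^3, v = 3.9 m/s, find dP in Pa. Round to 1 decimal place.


dP = f * (L/D) * (rho*v^2/2)
dP = 0.031 * (35/0.47) * (1083*3.9^2/2)
L/D = 74.46808511
rho*v^2/2 = 1083*15.21/2 = 8236.215
dP = 0.031 * 74.46808511 * 8236.215
dP = 19013.4 Pa


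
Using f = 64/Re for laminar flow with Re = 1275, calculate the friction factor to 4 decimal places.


f = 64 / Re
f = 64 / 1275
f = 0.0502


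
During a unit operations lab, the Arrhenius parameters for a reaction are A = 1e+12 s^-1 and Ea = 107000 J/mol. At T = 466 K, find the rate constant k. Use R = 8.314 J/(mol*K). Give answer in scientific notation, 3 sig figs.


k = A * exp(-Ea/(R*T))
k = 1e+12 * exp(-107000 / (8.314 * 466))
k = 1e+12 * exp(-27.617721)
k = 1.01e+00


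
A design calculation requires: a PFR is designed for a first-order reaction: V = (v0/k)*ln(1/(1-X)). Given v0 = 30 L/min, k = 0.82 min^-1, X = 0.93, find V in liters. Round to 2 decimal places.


V = (v0/k) * ln(1/(1-X))
V = (30/0.82) * ln(1/(1-0.93))
V = 36.585366 * ln(14.285714)
V = 36.585366 * 2.65926
V = 97.29 L


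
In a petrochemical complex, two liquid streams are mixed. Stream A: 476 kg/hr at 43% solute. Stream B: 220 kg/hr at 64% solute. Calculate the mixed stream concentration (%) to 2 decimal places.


Mass balance on solute: F1*x1 + F2*x2 = F3*x3
F3 = F1 + F2 = 476 + 220 = 696 kg/hr
x3 = (F1*x1 + F2*x2)/F3
x3 = (476*0.43 + 220*0.64) / 696
x3 = 49.64%


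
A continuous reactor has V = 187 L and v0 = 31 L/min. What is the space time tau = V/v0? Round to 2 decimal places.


tau = V / v0
tau = 187 / 31
tau = 6.03 min


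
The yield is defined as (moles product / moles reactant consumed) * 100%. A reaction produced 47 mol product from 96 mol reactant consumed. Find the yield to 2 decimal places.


Yield = (moles product / moles consumed) * 100%
Yield = (47 / 96) * 100
Yield = 0.4896 * 100
Yield = 48.96%


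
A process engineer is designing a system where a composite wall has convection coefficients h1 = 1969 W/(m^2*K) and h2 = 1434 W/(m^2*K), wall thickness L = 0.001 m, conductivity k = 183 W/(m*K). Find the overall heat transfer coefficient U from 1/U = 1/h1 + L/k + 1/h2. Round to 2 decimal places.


1/U = 1/h1 + L/k + 1/h2
1/U = 1/1969 + 0.001/183 + 1/1434
1/U = 0.000507872 + 5.4645e-06 + 0.0006973501
1/U = 0.0012106866
U = 825.98 W/(m^2*K)


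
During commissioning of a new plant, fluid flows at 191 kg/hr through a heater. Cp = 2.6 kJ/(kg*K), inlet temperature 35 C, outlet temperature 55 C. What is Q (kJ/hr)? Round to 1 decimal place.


Q = m_dot * Cp * (T2 - T1)
Q = 191 * 2.6 * (55 - 35)
Q = 191 * 2.6 * 20
Q = 9932.0 kJ/hr


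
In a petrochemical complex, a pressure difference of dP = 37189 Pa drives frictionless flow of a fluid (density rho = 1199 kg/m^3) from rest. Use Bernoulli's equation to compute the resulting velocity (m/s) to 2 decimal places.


v = sqrt(2*dP/rho)
v = sqrt(2*37189/1199)
v = sqrt(62.033361)
v = 7.88 m/s


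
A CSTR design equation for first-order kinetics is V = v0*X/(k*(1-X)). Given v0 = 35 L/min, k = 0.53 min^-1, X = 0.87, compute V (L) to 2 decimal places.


V = v0 * X / (k * (1 - X))
V = 35 * 0.87 / (0.53 * (1 - 0.87))
V = 30.45 / (0.53 * 0.13)
V = 30.45 / 0.0689
V = 441.94 L


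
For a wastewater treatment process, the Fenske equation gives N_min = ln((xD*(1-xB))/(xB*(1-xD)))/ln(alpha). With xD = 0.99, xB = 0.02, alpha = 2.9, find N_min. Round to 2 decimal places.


N_min = ln((xD*(1-xB))/(xB*(1-xD))) / ln(alpha)
Numerator inside ln: 0.9702 / 0.0002 = 4851.0
ln(4851.0) = 8.48694
ln(alpha) = ln(2.9) = 1.064711
N_min = 8.48694 / 1.064711 = 7.97


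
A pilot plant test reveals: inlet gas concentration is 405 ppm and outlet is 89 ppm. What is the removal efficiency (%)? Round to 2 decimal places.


Efficiency = (G_in - G_out) / G_in * 100%
Efficiency = (405 - 89) / 405 * 100
Efficiency = 316 / 405 * 100
Efficiency = 78.02%


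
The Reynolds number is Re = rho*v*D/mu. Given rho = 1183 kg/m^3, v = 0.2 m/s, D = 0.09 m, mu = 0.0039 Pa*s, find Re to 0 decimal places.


Re = rho * v * D / mu
Re = 1183 * 0.2 * 0.09 / 0.0039
Re = 21.294 / 0.0039
Re = 5460


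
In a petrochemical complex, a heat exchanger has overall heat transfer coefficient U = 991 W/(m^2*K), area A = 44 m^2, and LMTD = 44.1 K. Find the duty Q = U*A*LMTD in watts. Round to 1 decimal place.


Q = U * A * LMTD
Q = 991 * 44 * 44.1
Q = 1922936.4 W


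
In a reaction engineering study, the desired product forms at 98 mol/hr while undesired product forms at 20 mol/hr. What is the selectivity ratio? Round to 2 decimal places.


S = desired product rate / undesired product rate
S = 98 / 20
S = 4.90


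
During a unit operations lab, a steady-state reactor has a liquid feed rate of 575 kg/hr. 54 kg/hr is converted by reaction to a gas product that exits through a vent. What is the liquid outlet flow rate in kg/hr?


Steady-state mass balance on the main outlet: F_out = F_in - F_removed
F_out = 575 - 54
F_out = 521 kg/hr


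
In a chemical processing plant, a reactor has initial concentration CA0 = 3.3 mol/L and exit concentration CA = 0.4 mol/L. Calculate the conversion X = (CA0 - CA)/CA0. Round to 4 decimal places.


X = (CA0 - CA) / CA0
X = (3.3 - 0.4) / 3.3
X = 2.9 / 3.3
X = 0.8788


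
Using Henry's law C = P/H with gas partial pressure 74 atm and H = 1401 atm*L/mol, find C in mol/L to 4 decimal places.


C = P / H
C = 74 / 1401
C = 0.0528 mol/L


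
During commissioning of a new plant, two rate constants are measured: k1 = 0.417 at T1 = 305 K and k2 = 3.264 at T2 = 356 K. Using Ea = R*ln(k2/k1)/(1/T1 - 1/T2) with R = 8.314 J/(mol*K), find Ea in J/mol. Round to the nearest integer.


Ea = R * ln(k2/k1) / (1/T1 - 1/T2)
ln(k2/k1) = ln(3.264/0.417) = 2.0576225
1/T1 - 1/T2 = 1/305 - 1/356 = 0.000469699761
Ea = 8.314 * 2.0576225 / 0.000469699761
Ea = 36421 J/mol


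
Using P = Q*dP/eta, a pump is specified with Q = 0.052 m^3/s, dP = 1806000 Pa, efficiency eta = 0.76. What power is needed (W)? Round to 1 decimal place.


P = Q * dP / eta
P = 0.052 * 1806000 / 0.76
P = 93912.0 / 0.76
P = 123568.4 W


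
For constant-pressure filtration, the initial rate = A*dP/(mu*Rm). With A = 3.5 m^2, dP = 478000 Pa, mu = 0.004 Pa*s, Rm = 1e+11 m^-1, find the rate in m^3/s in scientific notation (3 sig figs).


rate = A * dP / (mu * Rm)
rate = 3.5 * 478000 / (0.004 * 1e+11)
rate = 1673000.0 / 4.000e+08
rate = 4.18e-03 m^3/s


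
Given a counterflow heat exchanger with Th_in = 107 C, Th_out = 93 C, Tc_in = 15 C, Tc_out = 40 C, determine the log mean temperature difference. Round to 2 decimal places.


dT1 = Th_in - Tc_out = 107 - 40 = 67
dT2 = Th_out - Tc_in = 93 - 15 = 78
LMTD = (dT1 - dT2) / ln(dT1/dT2)
LMTD = (67 - 78) / ln(67/78)
LMTD = 72.36 K


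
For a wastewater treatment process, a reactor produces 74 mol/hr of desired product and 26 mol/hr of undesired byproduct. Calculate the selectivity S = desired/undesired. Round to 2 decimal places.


S = desired product rate / undesired product rate
S = 74 / 26
S = 2.85


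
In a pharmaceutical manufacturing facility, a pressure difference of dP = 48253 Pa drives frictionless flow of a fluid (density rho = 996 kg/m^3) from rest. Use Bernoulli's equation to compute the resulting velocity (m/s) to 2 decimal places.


v = sqrt(2*dP/rho)
v = sqrt(2*48253/996)
v = sqrt(96.893574)
v = 9.84 m/s


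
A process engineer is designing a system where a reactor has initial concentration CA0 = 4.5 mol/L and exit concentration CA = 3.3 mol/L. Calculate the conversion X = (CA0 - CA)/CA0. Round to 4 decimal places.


X = (CA0 - CA) / CA0
X = (4.5 - 3.3) / 4.5
X = 1.2 / 4.5
X = 0.2667


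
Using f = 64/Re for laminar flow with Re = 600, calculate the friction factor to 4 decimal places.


f = 64 / Re
f = 64 / 600
f = 0.1067


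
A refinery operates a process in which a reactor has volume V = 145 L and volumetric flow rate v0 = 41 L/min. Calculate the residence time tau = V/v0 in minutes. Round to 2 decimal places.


tau = V / v0
tau = 145 / 41
tau = 3.54 min


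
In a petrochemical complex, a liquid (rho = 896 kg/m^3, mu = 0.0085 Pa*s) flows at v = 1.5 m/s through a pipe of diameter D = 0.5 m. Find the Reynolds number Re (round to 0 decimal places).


Re = rho * v * D / mu
Re = 896 * 1.5 * 0.5 / 0.0085
Re = 672.0 / 0.0085
Re = 79059


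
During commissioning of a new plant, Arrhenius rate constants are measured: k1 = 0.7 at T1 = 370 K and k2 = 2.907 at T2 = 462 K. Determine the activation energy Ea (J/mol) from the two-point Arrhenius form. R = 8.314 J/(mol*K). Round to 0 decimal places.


Ea = R * ln(k2/k1) / (1/T1 - 1/T2)
ln(k2/k1) = ln(2.907/0.7) = 1.4237966
1/T1 - 1/T2 = 1/370 - 1/462 = 0.000538200538
Ea = 8.314 * 1.4237966 / 0.000538200538
Ea = 21994 J/mol


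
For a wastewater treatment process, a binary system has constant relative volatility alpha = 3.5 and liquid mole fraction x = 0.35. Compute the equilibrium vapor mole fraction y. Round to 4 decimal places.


y = alpha*x / (1 + (alpha-1)*x)
y = 3.5*0.35 / (1 + (3.5-1)*0.35)
y = 1.225 / (1 + 0.875)
y = 1.225 / 1.875
y = 0.6533


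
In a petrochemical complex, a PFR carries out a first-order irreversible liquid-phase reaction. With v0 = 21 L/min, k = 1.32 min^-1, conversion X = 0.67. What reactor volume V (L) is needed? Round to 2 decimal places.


V = (v0/k) * ln(1/(1-X))
V = (21/1.32) * ln(1/(1-0.67))
V = 15.909091 * ln(3.030303)
V = 15.909091 * 1.108663
V = 17.64 L


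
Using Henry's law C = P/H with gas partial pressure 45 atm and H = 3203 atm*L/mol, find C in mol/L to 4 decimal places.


C = P / H
C = 45 / 3203
C = 0.0140 mol/L


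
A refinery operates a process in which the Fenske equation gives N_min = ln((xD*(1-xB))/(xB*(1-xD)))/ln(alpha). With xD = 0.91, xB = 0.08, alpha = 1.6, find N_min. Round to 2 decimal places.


N_min = ln((xD*(1-xB))/(xB*(1-xD))) / ln(alpha)
Numerator inside ln: 0.8372 / 0.0072 = 116.277778
ln(116.277778) = 4.755982
ln(alpha) = ln(1.6) = 0.470004
N_min = 4.755982 / 0.470004 = 10.12


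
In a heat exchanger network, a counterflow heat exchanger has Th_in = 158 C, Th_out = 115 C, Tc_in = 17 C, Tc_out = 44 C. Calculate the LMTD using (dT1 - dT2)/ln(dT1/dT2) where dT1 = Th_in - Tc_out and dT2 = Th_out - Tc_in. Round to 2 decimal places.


dT1 = Th_in - Tc_out = 158 - 44 = 114
dT2 = Th_out - Tc_in = 115 - 17 = 98
LMTD = (dT1 - dT2) / ln(dT1/dT2)
LMTD = (114 - 98) / ln(114/98)
LMTD = 105.80 K


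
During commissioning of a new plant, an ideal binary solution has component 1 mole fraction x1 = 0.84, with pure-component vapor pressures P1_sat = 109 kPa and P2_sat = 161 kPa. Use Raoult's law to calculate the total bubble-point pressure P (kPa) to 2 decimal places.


P = x1*P1_sat + x2*P2_sat
x2 = 1 - x1 = 1 - 0.84 = 0.16
P = 0.84*109 + 0.16*161
P = 91.56 + 25.76
P = 117.32 kPa


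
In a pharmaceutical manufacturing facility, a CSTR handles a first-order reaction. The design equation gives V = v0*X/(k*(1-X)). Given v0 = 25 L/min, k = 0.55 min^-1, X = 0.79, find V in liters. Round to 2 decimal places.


V = v0 * X / (k * (1 - X))
V = 25 * 0.79 / (0.55 * (1 - 0.79))
V = 19.75 / (0.55 * 0.21)
V = 19.75 / 0.1155
V = 171.00 L


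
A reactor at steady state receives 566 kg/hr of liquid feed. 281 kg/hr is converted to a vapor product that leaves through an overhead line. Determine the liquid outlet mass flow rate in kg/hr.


Steady-state mass balance on the main outlet: F_out = F_in - F_removed
F_out = 566 - 281
F_out = 285 kg/hr


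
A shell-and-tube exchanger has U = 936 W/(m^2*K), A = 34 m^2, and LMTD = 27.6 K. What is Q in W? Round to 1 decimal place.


Q = U * A * LMTD
Q = 936 * 34 * 27.6
Q = 878342.4 W


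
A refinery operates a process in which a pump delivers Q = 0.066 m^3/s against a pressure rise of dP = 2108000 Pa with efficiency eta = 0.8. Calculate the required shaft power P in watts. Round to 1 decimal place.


P = Q * dP / eta
P = 0.066 * 2108000 / 0.8
P = 139128.0 / 0.8
P = 173910.0 W


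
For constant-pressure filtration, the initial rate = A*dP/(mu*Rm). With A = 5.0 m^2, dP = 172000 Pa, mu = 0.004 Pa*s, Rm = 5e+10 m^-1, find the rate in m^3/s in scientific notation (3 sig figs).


rate = A * dP / (mu * Rm)
rate = 5.0 * 172000 / (0.004 * 5e+10)
rate = 860000.0 / 2.000e+08
rate = 4.30e-03 m^3/s


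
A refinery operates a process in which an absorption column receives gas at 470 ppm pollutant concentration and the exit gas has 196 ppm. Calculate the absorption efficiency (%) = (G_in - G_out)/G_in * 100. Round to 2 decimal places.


Efficiency = (G_in - G_out) / G_in * 100%
Efficiency = (470 - 196) / 470 * 100
Efficiency = 274 / 470 * 100
Efficiency = 58.30%


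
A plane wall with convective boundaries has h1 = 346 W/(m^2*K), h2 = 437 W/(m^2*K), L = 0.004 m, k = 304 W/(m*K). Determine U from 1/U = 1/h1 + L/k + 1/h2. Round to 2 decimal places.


1/U = 1/h1 + L/k + 1/h2
1/U = 1/346 + 0.004/304 + 1/437
1/U = 0.0028901734 + 1.31579e-05 + 0.0022883295
1/U = 0.0051916608
U = 192.62 W/(m^2*K)


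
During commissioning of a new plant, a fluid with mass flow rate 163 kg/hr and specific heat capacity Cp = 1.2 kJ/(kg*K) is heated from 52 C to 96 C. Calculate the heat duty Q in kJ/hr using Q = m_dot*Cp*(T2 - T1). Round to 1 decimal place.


Q = m_dot * Cp * (T2 - T1)
Q = 163 * 1.2 * (96 - 52)
Q = 163 * 1.2 * 44
Q = 8606.4 kJ/hr


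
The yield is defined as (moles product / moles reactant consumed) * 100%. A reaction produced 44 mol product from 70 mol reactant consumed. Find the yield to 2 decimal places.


Yield = (moles product / moles consumed) * 100%
Yield = (44 / 70) * 100
Yield = 0.6286 * 100
Yield = 62.86%


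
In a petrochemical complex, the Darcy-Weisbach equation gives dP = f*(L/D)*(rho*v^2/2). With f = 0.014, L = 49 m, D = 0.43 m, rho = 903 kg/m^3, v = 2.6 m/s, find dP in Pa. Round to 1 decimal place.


dP = f * (L/D) * (rho*v^2/2)
dP = 0.014 * (49/0.43) * (903*2.6^2/2)
L/D = 113.95348837
rho*v^2/2 = 903*6.76/2 = 3052.14
dP = 0.014 * 113.95348837 * 3052.14
dP = 4869.2 Pa


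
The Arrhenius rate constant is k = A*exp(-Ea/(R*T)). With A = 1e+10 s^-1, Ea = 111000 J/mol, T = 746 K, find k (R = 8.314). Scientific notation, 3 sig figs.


k = A * exp(-Ea/(R*T))
k = 1e+10 * exp(-111000 / (8.314 * 746))
k = 1e+10 * exp(-17.896748)
k = 1.69e+02


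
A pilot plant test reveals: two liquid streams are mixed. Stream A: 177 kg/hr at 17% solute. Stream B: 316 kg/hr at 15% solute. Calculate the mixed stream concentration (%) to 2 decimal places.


Mass balance on solute: F1*x1 + F2*x2 = F3*x3
F3 = F1 + F2 = 177 + 316 = 493 kg/hr
x3 = (F1*x1 + F2*x2)/F3
x3 = (177*0.17 + 316*0.15) / 493
x3 = 15.72%


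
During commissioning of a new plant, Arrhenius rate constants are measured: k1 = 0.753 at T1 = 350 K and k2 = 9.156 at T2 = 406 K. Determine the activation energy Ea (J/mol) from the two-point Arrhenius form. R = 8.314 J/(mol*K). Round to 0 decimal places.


Ea = R * ln(k2/k1) / (1/T1 - 1/T2)
ln(k2/k1) = ln(9.156/0.753) = 2.4980995
1/T1 - 1/T2 = 1/350 - 1/406 = 0.00039408867
Ea = 8.314 * 2.4980995 / 0.00039408867
Ea = 52702 J/mol


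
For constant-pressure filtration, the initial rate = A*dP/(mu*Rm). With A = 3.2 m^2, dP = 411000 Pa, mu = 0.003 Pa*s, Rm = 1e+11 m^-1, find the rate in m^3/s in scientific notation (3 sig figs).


rate = A * dP / (mu * Rm)
rate = 3.2 * 411000 / (0.003 * 1e+11)
rate = 1315200.0 / 3.000e+08
rate = 4.38e-03 m^3/s


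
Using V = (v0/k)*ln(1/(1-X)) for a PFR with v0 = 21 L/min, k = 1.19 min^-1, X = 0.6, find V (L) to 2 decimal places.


V = (v0/k) * ln(1/(1-X))
V = (21/1.19) * ln(1/(1-0.6))
V = 17.647059 * ln(2.5)
V = 17.647059 * 0.916291
V = 16.17 L


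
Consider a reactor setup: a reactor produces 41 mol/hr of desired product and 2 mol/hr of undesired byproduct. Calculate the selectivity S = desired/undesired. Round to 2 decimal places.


S = desired product rate / undesired product rate
S = 41 / 2
S = 20.50


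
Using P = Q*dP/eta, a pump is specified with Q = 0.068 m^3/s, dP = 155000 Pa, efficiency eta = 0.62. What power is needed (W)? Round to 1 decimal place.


P = Q * dP / eta
P = 0.068 * 155000 / 0.62
P = 10540.0 / 0.62
P = 17000.0 W


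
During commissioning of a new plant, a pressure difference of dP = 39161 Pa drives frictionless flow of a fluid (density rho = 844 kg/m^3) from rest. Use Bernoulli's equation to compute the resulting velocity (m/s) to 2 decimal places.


v = sqrt(2*dP/rho)
v = sqrt(2*39161/844)
v = sqrt(92.798578)
v = 9.63 m/s


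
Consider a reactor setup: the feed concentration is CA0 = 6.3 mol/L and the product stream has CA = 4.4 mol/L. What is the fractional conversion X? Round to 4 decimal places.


X = (CA0 - CA) / CA0
X = (6.3 - 4.4) / 6.3
X = 1.9 / 6.3
X = 0.3016


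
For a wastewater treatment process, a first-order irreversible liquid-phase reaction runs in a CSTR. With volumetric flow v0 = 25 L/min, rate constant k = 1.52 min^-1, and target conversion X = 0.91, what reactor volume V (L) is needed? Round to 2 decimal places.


V = v0 * X / (k * (1 - X))
V = 25 * 0.91 / (1.52 * (1 - 0.91))
V = 22.75 / (1.52 * 0.09)
V = 22.75 / 0.1368
V = 166.30 L


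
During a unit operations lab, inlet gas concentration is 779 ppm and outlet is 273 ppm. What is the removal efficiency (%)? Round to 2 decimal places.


Efficiency = (G_in - G_out) / G_in * 100%
Efficiency = (779 - 273) / 779 * 100
Efficiency = 506 / 779 * 100
Efficiency = 64.96%


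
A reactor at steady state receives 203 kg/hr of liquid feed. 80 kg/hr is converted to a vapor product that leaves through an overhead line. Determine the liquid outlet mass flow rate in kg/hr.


Steady-state mass balance on the main outlet: F_out = F_in - F_removed
F_out = 203 - 80
F_out = 123 kg/hr


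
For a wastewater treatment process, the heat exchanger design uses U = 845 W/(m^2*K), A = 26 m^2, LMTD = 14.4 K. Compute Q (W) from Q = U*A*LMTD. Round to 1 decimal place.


Q = U * A * LMTD
Q = 845 * 26 * 14.4
Q = 316368.0 W


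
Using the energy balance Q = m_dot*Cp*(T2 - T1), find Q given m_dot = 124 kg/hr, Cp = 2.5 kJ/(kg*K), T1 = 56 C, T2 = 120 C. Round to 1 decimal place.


Q = m_dot * Cp * (T2 - T1)
Q = 124 * 2.5 * (120 - 56)
Q = 124 * 2.5 * 64
Q = 19840.0 kJ/hr


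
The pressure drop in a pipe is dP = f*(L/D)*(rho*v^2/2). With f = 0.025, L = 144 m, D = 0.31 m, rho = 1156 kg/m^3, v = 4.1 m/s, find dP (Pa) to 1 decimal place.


dP = f * (L/D) * (rho*v^2/2)
dP = 0.025 * (144/0.31) * (1156*4.1^2/2)
L/D = 464.51612903
rho*v^2/2 = 1156*16.81/2 = 9716.18
dP = 0.025 * 464.51612903 * 9716.18
dP = 112833.1 Pa


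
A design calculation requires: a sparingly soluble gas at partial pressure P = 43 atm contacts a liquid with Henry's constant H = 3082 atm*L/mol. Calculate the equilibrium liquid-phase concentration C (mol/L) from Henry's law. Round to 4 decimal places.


C = P / H
C = 43 / 3082
C = 0.0140 mol/L


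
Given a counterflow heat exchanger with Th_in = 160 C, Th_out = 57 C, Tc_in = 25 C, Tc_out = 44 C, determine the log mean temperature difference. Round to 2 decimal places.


dT1 = Th_in - Tc_out = 160 - 44 = 116
dT2 = Th_out - Tc_in = 57 - 25 = 32
LMTD = (dT1 - dT2) / ln(dT1/dT2)
LMTD = (116 - 32) / ln(116/32)
LMTD = 65.22 K


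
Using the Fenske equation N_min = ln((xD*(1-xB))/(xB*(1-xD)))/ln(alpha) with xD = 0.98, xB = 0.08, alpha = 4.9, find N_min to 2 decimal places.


N_min = ln((xD*(1-xB))/(xB*(1-xD))) / ln(alpha)
Numerator inside ln: 0.9016 / 0.0016 = 563.5
ln(563.5) = 6.334167
ln(alpha) = ln(4.9) = 1.589235
N_min = 6.334167 / 1.589235 = 3.99


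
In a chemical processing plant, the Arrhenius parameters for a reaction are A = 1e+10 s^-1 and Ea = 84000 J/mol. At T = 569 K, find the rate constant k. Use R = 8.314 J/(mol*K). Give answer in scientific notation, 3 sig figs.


k = A * exp(-Ea/(R*T))
k = 1e+10 * exp(-84000 / (8.314 * 569))
k = 1e+10 * exp(-17.756485)
k = 1.94e+02


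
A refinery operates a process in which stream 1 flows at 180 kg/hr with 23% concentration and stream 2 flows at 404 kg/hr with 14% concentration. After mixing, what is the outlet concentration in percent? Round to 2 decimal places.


Mass balance on solute: F1*x1 + F2*x2 = F3*x3
F3 = F1 + F2 = 180 + 404 = 584 kg/hr
x3 = (F1*x1 + F2*x2)/F3
x3 = (180*0.23 + 404*0.14) / 584
x3 = 16.77%


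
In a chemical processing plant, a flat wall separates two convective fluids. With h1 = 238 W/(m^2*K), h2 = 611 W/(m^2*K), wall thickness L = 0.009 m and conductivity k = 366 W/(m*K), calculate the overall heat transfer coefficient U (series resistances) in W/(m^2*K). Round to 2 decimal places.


1/U = 1/h1 + L/k + 1/h2
1/U = 1/238 + 0.009/366 + 1/611
1/U = 0.0042016807 + 2.45902e-05 + 0.0016366612
1/U = 0.0058629321
U = 170.56 W/(m^2*K)


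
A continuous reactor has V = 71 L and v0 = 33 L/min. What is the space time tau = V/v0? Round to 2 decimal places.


tau = V / v0
tau = 71 / 33
tau = 2.15 min


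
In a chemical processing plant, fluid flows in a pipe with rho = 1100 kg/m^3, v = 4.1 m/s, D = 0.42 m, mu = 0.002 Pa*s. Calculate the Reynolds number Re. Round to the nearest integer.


Re = rho * v * D / mu
Re = 1100 * 4.1 * 0.42 / 0.002
Re = 1894.2 / 0.002
Re = 947100


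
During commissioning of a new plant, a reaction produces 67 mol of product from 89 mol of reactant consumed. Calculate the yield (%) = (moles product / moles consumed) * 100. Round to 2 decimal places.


Yield = (moles product / moles consumed) * 100%
Yield = (67 / 89) * 100
Yield = 0.7528 * 100
Yield = 75.28%


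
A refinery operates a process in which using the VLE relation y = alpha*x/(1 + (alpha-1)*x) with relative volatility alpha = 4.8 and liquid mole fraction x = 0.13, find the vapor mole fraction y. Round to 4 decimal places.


y = alpha*x / (1 + (alpha-1)*x)
y = 4.8*0.13 / (1 + (4.8-1)*0.13)
y = 0.624 / (1 + 0.494)
y = 0.624 / 1.494
y = 0.4177


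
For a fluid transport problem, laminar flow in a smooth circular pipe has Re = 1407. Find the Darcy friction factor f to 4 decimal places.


f = 64 / Re
f = 64 / 1407
f = 0.0455


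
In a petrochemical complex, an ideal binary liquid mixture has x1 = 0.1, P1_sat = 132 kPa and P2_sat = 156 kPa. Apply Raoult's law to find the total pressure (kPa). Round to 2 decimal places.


P = x1*P1_sat + x2*P2_sat
x2 = 1 - x1 = 1 - 0.1 = 0.9
P = 0.1*132 + 0.9*156
P = 13.2 + 140.4
P = 153.60 kPa


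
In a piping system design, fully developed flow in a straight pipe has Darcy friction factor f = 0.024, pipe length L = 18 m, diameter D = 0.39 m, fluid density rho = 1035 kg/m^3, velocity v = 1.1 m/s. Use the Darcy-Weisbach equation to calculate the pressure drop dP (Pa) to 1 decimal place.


dP = f * (L/D) * (rho*v^2/2)
dP = 0.024 * (18/0.39) * (1035*1.1^2/2)
L/D = 46.15384615
rho*v^2/2 = 1035*1.21/2 = 626.175
dP = 0.024 * 46.15384615 * 626.175
dP = 693.6 Pa


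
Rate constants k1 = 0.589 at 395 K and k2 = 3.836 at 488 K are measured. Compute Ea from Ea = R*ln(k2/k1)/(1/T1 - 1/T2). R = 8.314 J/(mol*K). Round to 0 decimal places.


Ea = R * ln(k2/k1) / (1/T1 - 1/T2)
ln(k2/k1) = ln(3.836/0.589) = 1.8737593
1/T1 - 1/T2 = 1/395 - 1/488 = 0.000482465242
Ea = 8.314 * 1.8737593 / 0.000482465242
Ea = 32289 J/mol


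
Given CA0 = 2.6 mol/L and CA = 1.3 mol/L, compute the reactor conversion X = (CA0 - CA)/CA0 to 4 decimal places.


X = (CA0 - CA) / CA0
X = (2.6 - 1.3) / 2.6
X = 1.3 / 2.6
X = 0.5000


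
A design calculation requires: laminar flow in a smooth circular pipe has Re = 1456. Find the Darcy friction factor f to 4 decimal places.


f = 64 / Re
f = 64 / 1456
f = 0.0440


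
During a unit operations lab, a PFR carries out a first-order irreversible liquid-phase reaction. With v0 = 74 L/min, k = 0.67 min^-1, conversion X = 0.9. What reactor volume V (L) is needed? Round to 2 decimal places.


V = (v0/k) * ln(1/(1-X))
V = (74/0.67) * ln(1/(1-0.9))
V = 110.447761 * ln(10.0)
V = 110.447761 * 2.302585
V = 254.32 L


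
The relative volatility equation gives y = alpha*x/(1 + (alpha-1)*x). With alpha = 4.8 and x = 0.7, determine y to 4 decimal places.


y = alpha*x / (1 + (alpha-1)*x)
y = 4.8*0.7 / (1 + (4.8-1)*0.7)
y = 3.36 / (1 + 2.66)
y = 3.36 / 3.66
y = 0.9180


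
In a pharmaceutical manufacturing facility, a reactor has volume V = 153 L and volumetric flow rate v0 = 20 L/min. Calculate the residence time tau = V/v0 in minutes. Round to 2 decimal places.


tau = V / v0
tau = 153 / 20
tau = 7.65 min


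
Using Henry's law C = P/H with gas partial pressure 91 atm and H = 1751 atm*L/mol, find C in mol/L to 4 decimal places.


C = P / H
C = 91 / 1751
C = 0.0520 mol/L


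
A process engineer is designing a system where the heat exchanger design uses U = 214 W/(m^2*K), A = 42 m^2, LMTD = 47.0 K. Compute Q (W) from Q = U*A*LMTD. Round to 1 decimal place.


Q = U * A * LMTD
Q = 214 * 42 * 47.0
Q = 422436.0 W


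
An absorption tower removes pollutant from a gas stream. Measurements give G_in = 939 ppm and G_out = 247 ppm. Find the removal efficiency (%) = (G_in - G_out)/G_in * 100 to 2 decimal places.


Efficiency = (G_in - G_out) / G_in * 100%
Efficiency = (939 - 247) / 939 * 100
Efficiency = 692 / 939 * 100
Efficiency = 73.70%


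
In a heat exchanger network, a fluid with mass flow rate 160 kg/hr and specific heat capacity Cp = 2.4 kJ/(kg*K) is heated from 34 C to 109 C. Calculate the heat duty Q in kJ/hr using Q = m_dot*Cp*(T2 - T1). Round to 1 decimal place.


Q = m_dot * Cp * (T2 - T1)
Q = 160 * 2.4 * (109 - 34)
Q = 160 * 2.4 * 75
Q = 28800.0 kJ/hr


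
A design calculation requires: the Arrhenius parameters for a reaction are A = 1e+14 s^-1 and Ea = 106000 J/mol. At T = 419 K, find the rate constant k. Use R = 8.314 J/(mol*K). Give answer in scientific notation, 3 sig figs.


k = A * exp(-Ea/(R*T))
k = 1e+14 * exp(-106000 / (8.314 * 419))
k = 1e+14 * exp(-30.42859)
k = 6.10e+00


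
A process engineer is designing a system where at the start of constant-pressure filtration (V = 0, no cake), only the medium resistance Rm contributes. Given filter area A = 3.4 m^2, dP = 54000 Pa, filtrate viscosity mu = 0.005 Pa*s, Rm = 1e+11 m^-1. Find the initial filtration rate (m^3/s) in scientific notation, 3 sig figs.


rate = A * dP / (mu * Rm)
rate = 3.4 * 54000 / (0.005 * 1e+11)
rate = 183600.0 / 5.000e+08
rate = 3.67e-04 m^3/s


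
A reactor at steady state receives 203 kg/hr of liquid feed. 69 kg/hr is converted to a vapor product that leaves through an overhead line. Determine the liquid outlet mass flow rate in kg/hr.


Steady-state mass balance on the main outlet: F_out = F_in - F_removed
F_out = 203 - 69
F_out = 134 kg/hr


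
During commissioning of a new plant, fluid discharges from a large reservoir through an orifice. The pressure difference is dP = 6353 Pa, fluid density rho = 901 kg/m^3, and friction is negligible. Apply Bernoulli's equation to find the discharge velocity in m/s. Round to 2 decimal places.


v = sqrt(2*dP/rho)
v = sqrt(2*6353/901)
v = sqrt(14.102109)
v = 3.76 m/s


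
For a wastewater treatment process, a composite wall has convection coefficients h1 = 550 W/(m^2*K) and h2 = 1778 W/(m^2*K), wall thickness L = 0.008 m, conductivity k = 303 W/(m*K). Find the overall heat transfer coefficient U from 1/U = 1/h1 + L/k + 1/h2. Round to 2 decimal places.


1/U = 1/h1 + L/k + 1/h2
1/U = 1/550 + 0.008/303 + 1/1778
1/U = 0.0018181818 + 2.64026e-05 + 0.0005624297
1/U = 0.0024070141
U = 415.45 W/(m^2*K)


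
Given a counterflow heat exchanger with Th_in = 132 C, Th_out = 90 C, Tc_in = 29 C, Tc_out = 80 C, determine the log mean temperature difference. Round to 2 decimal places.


dT1 = Th_in - Tc_out = 132 - 80 = 52
dT2 = Th_out - Tc_in = 90 - 29 = 61
LMTD = (dT1 - dT2) / ln(dT1/dT2)
LMTD = (52 - 61) / ln(52/61)
LMTD = 56.38 K


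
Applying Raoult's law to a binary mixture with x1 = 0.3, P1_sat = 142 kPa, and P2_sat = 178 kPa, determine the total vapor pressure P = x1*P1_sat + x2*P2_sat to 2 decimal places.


P = x1*P1_sat + x2*P2_sat
x2 = 1 - x1 = 1 - 0.3 = 0.7
P = 0.3*142 + 0.7*178
P = 42.6 + 124.6
P = 167.20 kPa


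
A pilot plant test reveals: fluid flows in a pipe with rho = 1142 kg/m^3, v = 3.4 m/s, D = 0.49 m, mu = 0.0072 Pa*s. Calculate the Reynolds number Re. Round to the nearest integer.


Re = rho * v * D / mu
Re = 1142 * 3.4 * 0.49 / 0.0072
Re = 1902.572 / 0.0072
Re = 264246


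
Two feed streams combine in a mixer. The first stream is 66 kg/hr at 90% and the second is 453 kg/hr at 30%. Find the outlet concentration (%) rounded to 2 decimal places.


Mass balance on solute: F1*x1 + F2*x2 = F3*x3
F3 = F1 + F2 = 66 + 453 = 519 kg/hr
x3 = (F1*x1 + F2*x2)/F3
x3 = (66*0.9 + 453*0.3) / 519
x3 = 37.63%


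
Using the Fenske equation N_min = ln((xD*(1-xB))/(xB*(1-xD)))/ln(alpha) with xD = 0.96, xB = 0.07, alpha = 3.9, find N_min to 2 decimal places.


N_min = ln((xD*(1-xB))/(xB*(1-xD))) / ln(alpha)
Numerator inside ln: 0.8928 / 0.0028 = 318.857143
ln(318.857143) = 5.764743
ln(alpha) = ln(3.9) = 1.360977
N_min = 5.764743 / 1.360977 = 4.24


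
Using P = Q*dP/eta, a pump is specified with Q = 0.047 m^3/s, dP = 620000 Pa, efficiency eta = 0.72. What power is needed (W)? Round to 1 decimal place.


P = Q * dP / eta
P = 0.047 * 620000 / 0.72
P = 29140.0 / 0.72
P = 40472.2 W


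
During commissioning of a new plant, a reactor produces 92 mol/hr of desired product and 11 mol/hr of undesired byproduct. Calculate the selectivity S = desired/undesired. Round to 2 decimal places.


S = desired product rate / undesired product rate
S = 92 / 11
S = 8.36


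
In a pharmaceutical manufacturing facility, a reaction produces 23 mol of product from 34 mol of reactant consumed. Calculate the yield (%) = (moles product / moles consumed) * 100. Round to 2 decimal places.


Yield = (moles product / moles consumed) * 100%
Yield = (23 / 34) * 100
Yield = 0.6765 * 100
Yield = 67.65%


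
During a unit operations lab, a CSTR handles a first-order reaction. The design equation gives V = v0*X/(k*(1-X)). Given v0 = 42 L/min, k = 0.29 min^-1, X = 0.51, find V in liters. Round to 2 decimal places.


V = v0 * X / (k * (1 - X))
V = 42 * 0.51 / (0.29 * (1 - 0.51))
V = 21.42 / (0.29 * 0.49)
V = 21.42 / 0.1421
V = 150.74 L


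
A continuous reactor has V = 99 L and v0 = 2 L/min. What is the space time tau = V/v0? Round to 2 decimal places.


tau = V / v0
tau = 99 / 2
tau = 49.50 min
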